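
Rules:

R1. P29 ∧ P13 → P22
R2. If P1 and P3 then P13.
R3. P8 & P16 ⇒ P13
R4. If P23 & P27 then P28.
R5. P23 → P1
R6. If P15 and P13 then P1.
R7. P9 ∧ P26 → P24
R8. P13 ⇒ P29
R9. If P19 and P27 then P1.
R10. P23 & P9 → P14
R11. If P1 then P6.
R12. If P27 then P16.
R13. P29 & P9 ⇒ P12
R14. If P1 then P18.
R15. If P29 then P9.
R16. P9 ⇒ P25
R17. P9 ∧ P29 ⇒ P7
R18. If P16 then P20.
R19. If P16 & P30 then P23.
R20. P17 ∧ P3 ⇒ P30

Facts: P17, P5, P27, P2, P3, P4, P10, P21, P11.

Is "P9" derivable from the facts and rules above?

Yes

P16  (by R12: P27)
P30  (by R20: P17, P3)
P23  (by R19: P16, P30)
P1  (by R5: P23)
P13  (by R2: P1, P3)
P29  (by R8: P13)
P9  (by R15: P29)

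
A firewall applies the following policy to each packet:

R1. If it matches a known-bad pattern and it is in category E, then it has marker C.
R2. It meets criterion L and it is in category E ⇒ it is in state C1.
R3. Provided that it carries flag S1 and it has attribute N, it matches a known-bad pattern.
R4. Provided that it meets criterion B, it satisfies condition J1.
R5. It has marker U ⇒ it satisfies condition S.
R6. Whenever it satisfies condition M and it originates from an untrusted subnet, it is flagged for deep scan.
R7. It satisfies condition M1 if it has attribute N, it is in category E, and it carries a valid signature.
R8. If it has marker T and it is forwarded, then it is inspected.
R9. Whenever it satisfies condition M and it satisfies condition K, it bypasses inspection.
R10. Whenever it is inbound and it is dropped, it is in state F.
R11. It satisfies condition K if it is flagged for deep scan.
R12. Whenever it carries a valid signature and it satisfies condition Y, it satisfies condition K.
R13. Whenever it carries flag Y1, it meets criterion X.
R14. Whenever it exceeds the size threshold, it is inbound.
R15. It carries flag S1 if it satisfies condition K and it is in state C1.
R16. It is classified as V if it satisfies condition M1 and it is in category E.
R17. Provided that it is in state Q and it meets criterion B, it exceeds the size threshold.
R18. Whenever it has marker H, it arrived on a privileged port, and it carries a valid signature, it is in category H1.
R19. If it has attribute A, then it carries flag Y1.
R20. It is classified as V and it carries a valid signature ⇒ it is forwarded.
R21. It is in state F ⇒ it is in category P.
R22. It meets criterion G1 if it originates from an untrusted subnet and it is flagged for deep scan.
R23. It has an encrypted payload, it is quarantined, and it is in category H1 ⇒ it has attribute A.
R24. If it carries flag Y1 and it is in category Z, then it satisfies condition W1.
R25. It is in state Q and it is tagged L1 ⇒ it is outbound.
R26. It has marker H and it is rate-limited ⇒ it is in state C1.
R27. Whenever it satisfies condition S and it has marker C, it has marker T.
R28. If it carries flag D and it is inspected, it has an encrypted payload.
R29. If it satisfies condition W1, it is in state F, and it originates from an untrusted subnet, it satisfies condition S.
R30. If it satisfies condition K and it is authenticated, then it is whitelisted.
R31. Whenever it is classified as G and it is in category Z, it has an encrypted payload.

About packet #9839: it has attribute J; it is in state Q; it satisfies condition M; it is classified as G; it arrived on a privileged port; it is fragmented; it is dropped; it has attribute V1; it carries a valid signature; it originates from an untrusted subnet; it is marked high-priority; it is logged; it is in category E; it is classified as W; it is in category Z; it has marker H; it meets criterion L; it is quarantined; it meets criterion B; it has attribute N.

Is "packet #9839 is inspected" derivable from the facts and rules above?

By R2 (it meets criterion L, it is in category E): it is in state C1.
By R6 (it satisfies condition M, it originates from an untrusted subnet): it is flagged for deep scan.
By R7 (it has attribute N, it is in category E, it carries a valid signature): it satisfies condition M1.
By R11 (it is flagged for deep scan): it satisfies condition K.
By R15 (it satisfies condition K, it is in state C1): it carries flag S1.
By R16 (it satisfies condition M1, it is in category E): it is classified as V.
By R17 (it is in state Q, it meets criterion B): it exceeds the size threshold.
By R18 (it has marker H, it arrived on a privileged port, it carries a valid signature): it is in category H1.
By R20 (it is classified as V, it carries a valid signature): it is forwarded.
By R31 (it is classified as G, it is in category Z): it has an encrypted payload.
By R3 (it carries flag S1, it has attribute N): it matches a known-bad pattern.
By R14 (it exceeds the size threshold): it is inbound.
By R23 (it has an encrypted payload, it is quarantined, it is in category H1): it has attribute A.
By R1 (it matches a known-bad pattern, it is in category E): it has marker C.
By R10 (it is inbound, it is dropped): it is in state F.
By R19 (it has attribute A): it carries flag Y1.
By R24 (it carries flag Y1, it is in category Z): it satisfies condition W1.
By R29 (it satisfies condition W1, it is in state F, it originates from an untrusted subnet): it satisfies condition S.
By R27 (it satisfies condition S, it has marker C): it has marker T.
By R8 (it has marker T, it is forwarded): it is inspected.

Yes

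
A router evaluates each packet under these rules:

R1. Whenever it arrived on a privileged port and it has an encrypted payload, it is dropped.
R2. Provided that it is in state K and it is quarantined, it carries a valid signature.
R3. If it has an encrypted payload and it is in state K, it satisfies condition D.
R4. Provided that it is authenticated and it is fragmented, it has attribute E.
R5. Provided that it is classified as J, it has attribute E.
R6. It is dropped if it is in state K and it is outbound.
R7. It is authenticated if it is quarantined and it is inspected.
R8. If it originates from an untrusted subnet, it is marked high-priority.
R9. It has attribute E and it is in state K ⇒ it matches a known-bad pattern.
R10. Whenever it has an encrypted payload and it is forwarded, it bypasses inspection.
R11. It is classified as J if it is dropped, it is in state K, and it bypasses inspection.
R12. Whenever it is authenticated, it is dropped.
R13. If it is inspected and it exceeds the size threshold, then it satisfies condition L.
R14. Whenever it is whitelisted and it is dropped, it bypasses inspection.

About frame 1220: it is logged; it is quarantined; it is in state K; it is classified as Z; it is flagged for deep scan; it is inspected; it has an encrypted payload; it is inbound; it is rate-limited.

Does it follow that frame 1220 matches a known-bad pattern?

Forward chaining from the given facts derives: carries a valid signature, satisfies condition D, is authenticated, is dropped.
The only rule concluding "it matches a known-bad pattern" is R9, which needs "it has attribute E"; that is never established.

No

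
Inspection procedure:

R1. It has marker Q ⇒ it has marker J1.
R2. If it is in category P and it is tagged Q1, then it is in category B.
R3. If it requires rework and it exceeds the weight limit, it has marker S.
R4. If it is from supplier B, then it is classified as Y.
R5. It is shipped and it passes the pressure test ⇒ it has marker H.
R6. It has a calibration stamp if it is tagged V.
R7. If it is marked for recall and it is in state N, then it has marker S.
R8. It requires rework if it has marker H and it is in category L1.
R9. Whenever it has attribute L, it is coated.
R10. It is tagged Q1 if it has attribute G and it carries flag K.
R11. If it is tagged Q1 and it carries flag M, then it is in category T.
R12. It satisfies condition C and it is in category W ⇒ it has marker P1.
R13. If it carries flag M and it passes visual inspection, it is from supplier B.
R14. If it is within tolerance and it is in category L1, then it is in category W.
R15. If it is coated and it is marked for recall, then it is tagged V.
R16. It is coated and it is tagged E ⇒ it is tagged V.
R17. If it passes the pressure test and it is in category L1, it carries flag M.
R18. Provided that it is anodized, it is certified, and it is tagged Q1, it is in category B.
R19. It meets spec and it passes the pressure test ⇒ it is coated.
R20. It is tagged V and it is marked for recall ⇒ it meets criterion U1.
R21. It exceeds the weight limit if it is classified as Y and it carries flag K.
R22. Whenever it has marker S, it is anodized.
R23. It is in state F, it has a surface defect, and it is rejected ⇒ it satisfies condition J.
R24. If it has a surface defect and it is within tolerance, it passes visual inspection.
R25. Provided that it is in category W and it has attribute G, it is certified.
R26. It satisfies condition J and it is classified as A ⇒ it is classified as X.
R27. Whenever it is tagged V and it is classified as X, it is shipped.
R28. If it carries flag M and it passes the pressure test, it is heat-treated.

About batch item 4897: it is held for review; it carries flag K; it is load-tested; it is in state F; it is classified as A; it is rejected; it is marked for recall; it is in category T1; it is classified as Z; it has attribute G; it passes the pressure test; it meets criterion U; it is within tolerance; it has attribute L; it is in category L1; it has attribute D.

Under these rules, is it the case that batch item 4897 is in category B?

Forward chaining from the given facts derives: is coated, is tagged Q1, is in category W, is tagged V, carries flag M, meets criterion U1, is certified, is heat-treated, has a calibration stamp, is in category T.
Rules concluding "it is in category B": R2 needs "it is in category P"; R18 needs "it is anodized" — none of these are established.

No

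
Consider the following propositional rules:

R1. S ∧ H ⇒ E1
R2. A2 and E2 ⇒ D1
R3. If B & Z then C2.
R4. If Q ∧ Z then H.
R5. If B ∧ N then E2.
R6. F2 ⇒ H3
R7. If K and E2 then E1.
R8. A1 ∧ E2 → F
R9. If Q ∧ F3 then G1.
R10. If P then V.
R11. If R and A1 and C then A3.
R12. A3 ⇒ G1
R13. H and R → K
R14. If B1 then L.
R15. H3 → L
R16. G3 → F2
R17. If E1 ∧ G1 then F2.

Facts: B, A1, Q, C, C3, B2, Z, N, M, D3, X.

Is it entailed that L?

Forward chaining from the given facts derives: C2, H, E2, F.
Rules concluding L: R14 needs B1; R15 needs H3 — none of these are established.

No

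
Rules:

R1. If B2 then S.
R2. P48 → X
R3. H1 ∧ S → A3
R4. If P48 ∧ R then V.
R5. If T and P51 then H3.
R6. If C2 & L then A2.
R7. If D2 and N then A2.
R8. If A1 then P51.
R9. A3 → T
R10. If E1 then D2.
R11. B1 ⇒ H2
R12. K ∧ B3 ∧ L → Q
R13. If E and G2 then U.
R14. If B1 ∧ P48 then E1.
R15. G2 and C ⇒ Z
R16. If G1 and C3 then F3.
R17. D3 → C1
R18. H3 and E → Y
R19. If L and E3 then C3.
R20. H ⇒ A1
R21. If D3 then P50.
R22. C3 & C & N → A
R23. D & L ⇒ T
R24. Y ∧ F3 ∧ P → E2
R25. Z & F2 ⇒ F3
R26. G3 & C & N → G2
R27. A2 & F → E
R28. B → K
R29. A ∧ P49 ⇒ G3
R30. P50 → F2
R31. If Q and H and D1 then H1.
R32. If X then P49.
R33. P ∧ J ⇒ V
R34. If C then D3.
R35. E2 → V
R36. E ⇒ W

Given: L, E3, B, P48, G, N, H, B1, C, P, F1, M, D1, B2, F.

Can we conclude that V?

No

Forward chaining from the given facts derives: S, X, H2, E1, C3, A1, A, K, P49, D3, P51, D2, C1, P50, G3, F2, A2, G2, E, W, U, Z, F3.
Rules concluding V: R4 needs R; R33 needs J; R35 needs E2 — none of these are established.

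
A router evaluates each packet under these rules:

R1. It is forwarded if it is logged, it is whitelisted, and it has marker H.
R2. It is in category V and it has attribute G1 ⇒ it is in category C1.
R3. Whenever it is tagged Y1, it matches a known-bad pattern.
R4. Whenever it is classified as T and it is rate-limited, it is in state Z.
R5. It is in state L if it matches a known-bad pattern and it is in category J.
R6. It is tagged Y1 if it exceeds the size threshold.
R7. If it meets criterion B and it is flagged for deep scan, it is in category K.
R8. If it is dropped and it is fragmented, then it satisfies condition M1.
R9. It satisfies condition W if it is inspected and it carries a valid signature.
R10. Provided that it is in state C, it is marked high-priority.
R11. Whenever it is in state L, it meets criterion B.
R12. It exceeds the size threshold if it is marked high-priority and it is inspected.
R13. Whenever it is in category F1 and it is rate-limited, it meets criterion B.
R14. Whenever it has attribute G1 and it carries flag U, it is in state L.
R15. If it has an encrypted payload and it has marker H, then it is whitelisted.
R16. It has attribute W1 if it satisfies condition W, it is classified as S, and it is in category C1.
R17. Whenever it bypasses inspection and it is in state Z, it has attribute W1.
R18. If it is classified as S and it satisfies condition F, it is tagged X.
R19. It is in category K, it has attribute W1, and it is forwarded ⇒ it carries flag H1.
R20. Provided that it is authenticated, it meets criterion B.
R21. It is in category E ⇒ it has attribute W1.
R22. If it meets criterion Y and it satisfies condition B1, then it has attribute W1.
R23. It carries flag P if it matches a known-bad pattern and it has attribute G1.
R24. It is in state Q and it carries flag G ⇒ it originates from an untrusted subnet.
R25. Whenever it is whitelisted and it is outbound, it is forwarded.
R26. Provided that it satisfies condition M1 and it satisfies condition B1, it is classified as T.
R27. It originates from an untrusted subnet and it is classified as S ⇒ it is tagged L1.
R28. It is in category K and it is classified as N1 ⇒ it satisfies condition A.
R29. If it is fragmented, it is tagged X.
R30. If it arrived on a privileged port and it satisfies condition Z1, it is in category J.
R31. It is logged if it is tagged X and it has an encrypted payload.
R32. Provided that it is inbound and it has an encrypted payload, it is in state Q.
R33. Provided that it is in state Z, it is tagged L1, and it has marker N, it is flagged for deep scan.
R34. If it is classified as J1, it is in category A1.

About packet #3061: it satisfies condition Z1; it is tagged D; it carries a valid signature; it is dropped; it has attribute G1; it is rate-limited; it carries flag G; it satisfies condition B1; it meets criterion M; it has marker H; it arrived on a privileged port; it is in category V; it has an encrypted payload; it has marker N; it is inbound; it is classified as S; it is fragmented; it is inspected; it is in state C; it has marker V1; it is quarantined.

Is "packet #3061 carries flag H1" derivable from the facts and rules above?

Yes

By R2 (it is in category V, it has attribute G1): it is in category C1.
By R8 (it is dropped, it is fragmented): it satisfies condition M1.
By R9 (it is inspected, it carries a valid signature): it satisfies condition W.
By R10 (it is in state C): it is marked high-priority.
By R12 (it is marked high-priority, it is inspected): it exceeds the size threshold.
By R15 (it has an encrypted payload, it has marker H): it is whitelisted.
By R16 (it satisfies condition W, it is classified as S, it is in category C1): it has attribute W1.
By R26 (it satisfies condition M1, it satisfies condition B1): it is classified as T.
By R29 (it is fragmented): it is tagged X.
By R30 (it arrived on a privileged port, it satisfies condition Z1): it is in category J.
By R31 (it is tagged X, it has an encrypted payload): it is logged.
By R32 (it is inbound, it has an encrypted payload): it is in state Q.
By R1 (it is logged, it is whitelisted, it has marker H): it is forwarded.
By R4 (it is classified as T, it is rate-limited): it is in state Z.
By R6 (it exceeds the size threshold): it is tagged Y1.
By R24 (it is in state Q, it carries flag G): it originates from an untrusted subnet.
By R27 (it originates from an untrusted subnet, it is classified as S): it is tagged L1.
By R33 (it is in state Z, it is tagged L1, it has marker N): it is flagged for deep scan.
By R3 (it is tagged Y1): it matches a known-bad pattern.
By R5 (it matches a known-bad pattern, it is in category J): it is in state L.
By R11 (it is in state L): it meets criterion B.
By R7 (it meets criterion B, it is flagged for deep scan): it is in category K.
By R19 (it is in category K, it has attribute W1, it is forwarded): it carries flag H1.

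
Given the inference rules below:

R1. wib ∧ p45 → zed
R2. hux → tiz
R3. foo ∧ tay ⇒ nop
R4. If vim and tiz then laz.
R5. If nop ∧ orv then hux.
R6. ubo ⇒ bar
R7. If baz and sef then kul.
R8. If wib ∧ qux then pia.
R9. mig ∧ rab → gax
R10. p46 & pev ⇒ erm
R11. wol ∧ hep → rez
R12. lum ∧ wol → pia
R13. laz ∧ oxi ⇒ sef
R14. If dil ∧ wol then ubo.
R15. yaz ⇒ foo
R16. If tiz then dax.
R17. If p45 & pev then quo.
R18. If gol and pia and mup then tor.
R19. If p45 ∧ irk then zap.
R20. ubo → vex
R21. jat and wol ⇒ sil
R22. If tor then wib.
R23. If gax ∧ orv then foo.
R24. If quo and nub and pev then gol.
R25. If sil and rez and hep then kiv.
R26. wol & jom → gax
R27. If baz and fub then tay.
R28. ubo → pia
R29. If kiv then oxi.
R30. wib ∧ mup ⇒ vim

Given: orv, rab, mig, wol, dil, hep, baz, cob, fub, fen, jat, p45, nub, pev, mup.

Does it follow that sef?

Yes

gax  (by R9: mig, rab)
rez  (by R11: wol, hep)
ubo  (by R14: dil, wol)
quo  (by R17: p45, pev)
sil  (by R21: jat, wol)
foo  (by R23: gax, orv)
gol  (by R24: quo, nub, pev)
kiv  (by R25: sil, rez, hep)
tay  (by R27: baz, fub)
pia  (by R28: ubo)
oxi  (by R29: kiv)
nop  (by R3: foo, tay)
hux  (by R5: nop, orv)
tor  (by R18: gol, pia, mup)
wib  (by R22: tor)
vim  (by R30: wib, mup)
tiz  (by R2: hux)
laz  (by R4: vim, tiz)
sef  (by R13: laz, oxi)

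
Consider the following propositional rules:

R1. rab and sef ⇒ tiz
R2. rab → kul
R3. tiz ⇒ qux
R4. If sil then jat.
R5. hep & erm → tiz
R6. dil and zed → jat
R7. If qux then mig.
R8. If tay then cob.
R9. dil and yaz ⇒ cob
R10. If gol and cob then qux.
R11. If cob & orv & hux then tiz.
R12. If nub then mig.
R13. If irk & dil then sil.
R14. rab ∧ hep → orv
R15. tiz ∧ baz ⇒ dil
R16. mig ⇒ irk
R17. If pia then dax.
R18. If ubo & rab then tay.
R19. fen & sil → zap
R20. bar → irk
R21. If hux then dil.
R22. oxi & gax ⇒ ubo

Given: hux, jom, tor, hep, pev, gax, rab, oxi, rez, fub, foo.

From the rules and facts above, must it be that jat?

Yes

orv  (by R14: rab, hep)
dil  (by R21: hux)
ubo  (by R22: oxi, gax)
tay  (by R18: ubo, rab)
cob  (by R8: tay)
tiz  (by R11: cob, orv, hux)
qux  (by R3: tiz)
mig  (by R7: qux)
irk  (by R16: mig)
sil  (by R13: irk, dil)
jat  (by R4: sil)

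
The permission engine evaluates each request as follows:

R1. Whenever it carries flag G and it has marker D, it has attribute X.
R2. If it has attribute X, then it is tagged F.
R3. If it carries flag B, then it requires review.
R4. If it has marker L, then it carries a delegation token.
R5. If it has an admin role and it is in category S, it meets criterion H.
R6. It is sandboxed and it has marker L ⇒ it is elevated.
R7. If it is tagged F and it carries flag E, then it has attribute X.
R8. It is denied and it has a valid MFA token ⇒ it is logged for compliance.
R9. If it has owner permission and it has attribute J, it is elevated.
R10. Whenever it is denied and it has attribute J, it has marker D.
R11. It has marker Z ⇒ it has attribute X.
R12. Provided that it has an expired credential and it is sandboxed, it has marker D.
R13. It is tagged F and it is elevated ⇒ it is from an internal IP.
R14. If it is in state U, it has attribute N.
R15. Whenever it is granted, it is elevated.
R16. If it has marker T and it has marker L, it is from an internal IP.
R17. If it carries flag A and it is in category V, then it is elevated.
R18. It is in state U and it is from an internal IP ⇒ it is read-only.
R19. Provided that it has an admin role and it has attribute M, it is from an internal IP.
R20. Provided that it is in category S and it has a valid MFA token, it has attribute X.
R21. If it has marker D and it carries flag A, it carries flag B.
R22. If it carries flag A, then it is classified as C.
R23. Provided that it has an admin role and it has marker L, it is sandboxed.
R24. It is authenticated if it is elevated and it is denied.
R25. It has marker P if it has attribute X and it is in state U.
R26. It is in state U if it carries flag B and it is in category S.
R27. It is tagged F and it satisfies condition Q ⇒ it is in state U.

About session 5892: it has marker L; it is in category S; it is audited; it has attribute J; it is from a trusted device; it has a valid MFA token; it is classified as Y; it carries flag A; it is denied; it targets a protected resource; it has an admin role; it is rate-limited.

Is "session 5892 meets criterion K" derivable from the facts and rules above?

No

Forward chaining from the given facts derives: carries a delegation token, meets criterion H, is logged for compliance, has marker D, has attribute X, carries flag B, is classified as C, is sandboxed, is in state U, is tagged F, requires review, is elevated, is from an internal IP, has attribute N, is read-only, is authenticated, has marker P.
No rule has "it meets criterion K" as its conclusion, and it is not among the given facts.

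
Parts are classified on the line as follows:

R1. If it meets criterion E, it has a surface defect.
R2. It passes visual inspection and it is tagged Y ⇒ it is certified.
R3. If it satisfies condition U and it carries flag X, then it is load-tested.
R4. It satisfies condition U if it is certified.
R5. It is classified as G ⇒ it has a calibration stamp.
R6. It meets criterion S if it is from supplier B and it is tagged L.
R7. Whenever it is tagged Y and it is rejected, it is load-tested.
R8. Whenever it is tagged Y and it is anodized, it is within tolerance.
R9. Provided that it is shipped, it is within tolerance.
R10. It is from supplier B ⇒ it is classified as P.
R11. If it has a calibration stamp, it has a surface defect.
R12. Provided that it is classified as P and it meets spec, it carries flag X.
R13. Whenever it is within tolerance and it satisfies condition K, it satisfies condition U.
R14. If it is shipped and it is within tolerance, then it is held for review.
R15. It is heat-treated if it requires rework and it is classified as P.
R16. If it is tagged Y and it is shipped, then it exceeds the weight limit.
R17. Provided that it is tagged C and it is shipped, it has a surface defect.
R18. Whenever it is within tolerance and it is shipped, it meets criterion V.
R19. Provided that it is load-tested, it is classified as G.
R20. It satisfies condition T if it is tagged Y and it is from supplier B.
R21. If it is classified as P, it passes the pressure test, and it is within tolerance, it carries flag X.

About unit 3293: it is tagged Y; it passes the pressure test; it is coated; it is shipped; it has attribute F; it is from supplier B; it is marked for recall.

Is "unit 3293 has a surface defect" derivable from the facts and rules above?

No

Forward chaining from the given facts derives: is within tolerance, is classified as P, is held for review, exceeds the weight limit, meets criterion V, satisfies condition T, carries flag X.
Rules concluding "it has a surface defect": R1 needs "it meets criterion E"; R11 needs "it has a calibration stamp"; R17 needs "it is tagged C" — none of these are established.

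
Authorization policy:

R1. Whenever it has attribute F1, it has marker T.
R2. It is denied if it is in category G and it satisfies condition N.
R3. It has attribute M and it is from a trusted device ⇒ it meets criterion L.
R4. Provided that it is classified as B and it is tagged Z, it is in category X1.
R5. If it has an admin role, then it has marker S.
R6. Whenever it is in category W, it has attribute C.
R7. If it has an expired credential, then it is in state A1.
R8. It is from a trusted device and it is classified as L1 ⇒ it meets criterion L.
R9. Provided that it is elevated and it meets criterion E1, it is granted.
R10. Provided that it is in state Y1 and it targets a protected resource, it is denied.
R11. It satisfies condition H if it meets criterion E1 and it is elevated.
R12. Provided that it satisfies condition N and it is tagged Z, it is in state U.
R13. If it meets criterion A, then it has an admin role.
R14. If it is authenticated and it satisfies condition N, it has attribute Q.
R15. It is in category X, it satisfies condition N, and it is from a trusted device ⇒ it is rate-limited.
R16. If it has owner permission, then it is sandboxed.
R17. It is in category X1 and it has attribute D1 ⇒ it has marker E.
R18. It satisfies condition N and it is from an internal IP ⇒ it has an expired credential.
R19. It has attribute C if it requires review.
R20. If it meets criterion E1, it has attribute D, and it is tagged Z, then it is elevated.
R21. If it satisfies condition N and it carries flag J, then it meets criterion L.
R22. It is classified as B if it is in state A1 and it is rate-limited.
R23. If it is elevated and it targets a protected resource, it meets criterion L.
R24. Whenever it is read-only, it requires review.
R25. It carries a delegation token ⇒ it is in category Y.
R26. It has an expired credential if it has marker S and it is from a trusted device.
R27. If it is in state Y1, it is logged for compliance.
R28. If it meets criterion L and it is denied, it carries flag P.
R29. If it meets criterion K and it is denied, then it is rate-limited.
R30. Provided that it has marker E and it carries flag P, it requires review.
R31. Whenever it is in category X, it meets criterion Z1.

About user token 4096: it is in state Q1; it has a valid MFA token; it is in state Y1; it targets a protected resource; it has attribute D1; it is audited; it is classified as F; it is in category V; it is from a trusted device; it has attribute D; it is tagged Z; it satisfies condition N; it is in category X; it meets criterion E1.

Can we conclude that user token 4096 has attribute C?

Forward chaining from the given facts derives: is denied, is in state U, is rate-limited, is elevated, meets criterion L, is logged for compliance, carries flag P, meets criterion Z1, is granted, satisfies condition H.
Rules concluding "it has attribute C": R6 needs "it is in category W"; R19 needs "it requires review" — none of these are established.

No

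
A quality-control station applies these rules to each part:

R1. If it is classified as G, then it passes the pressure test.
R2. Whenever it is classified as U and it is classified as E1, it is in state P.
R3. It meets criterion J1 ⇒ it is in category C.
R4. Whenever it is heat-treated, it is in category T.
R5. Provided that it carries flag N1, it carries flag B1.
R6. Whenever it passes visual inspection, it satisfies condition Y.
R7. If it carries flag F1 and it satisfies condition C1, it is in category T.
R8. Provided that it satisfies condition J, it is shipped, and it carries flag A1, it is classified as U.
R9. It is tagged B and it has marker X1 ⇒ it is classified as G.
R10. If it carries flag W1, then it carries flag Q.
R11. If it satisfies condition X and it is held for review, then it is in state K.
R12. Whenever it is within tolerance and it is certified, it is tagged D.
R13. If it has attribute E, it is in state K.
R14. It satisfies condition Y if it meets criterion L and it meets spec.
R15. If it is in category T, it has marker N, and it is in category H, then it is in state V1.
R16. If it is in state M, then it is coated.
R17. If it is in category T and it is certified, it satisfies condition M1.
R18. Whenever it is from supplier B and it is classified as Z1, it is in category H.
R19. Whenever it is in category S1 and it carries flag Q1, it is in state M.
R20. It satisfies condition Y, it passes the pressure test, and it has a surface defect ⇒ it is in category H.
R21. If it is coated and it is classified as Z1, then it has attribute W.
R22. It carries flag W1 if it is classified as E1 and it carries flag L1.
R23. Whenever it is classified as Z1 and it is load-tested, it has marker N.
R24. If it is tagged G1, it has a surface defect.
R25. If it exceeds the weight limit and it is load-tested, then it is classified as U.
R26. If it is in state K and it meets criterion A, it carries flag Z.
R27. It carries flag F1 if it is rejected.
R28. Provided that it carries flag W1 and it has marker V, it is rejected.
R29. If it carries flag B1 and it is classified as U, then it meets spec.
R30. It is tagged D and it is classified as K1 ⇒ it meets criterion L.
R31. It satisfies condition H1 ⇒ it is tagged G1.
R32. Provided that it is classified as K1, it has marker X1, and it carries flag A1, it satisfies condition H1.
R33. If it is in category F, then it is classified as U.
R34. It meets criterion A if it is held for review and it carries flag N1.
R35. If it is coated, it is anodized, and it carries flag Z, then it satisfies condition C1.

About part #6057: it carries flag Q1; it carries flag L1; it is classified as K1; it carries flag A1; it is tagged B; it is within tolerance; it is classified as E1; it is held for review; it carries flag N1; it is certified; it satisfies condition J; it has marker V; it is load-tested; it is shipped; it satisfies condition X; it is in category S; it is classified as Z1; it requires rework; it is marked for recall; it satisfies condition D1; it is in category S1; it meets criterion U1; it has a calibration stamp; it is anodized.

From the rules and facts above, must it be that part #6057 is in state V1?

No

Forward chaining from the given facts derives: carries flag B1, is classified as U, is in state K, is tagged D, is in state M, carries flag W1, has marker N, is rejected, meets spec, meets criterion L, meets criterion A, is in state P, carries flag Q, satisfies condition Y, is coated, has attribute W, carries flag Z, carries flag F1, satisfies condition C1, is in category T, satisfies condition M1.
The only rule concluding "it is in state V1" is R15, which needs "it is in category H"; that is never established.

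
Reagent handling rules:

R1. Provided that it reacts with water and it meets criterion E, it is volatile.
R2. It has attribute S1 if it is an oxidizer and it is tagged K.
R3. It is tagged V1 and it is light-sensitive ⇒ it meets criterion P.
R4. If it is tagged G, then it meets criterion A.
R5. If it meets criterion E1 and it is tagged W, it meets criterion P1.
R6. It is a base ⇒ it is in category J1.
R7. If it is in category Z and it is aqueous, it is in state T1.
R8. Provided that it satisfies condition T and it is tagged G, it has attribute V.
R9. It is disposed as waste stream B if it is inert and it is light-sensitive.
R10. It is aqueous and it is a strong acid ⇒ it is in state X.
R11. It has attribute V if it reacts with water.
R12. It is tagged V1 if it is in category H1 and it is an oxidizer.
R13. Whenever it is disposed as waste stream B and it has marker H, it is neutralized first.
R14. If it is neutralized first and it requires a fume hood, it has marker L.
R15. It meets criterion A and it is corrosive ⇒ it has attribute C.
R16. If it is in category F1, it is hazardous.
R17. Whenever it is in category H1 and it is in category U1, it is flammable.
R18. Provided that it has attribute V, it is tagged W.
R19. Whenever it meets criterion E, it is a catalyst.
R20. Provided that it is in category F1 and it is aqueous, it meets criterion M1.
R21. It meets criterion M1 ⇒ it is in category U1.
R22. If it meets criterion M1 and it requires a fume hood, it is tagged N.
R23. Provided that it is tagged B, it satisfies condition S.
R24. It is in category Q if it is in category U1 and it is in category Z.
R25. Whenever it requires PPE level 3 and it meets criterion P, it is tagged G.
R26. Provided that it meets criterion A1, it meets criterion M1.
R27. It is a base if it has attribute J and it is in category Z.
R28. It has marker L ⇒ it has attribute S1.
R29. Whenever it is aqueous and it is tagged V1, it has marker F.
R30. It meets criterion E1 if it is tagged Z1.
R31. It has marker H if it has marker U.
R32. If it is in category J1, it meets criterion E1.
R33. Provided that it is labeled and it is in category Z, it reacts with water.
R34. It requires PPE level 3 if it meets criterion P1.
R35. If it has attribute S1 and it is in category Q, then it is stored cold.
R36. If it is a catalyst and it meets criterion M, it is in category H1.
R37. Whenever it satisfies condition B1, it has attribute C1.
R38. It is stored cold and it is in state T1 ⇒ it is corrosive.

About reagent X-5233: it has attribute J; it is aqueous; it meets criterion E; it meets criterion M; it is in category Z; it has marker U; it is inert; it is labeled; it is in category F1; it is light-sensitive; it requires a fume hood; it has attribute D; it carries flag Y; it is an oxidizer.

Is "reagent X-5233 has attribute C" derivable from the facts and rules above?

By R7 (it is in category Z, it is aqueous): it is in state T1.
By R9 (it is inert, it is light-sensitive): it is disposed as waste stream B.
By R19 (it meets criterion E): it is a catalyst.
By R20 (it is in category F1, it is aqueous): it meets criterion M1.
By R21 (it meets criterion M1): it is in category U1.
By R24 (it is in category U1, it is in category Z): it is in category Q.
By R27 (it has attribute J, it is in category Z): it is a base.
By R31 (it has marker U): it has marker H.
By R33 (it is labeled, it is in category Z): it reacts with water.
By R36 (it is a catalyst, it meets criterion M): it is in category H1.
By R6 (it is a base): it is in category J1.
By R11 (it reacts with water): it has attribute V.
By R12 (it is in category H1, it is an oxidizer): it is tagged V1.
By R13 (it is disposed as waste stream B, it has marker H): it is neutralized first.
By R14 (it is neutralized first, it requires a fume hood): it has marker L.
By R18 (it has attribute V): it is tagged W.
By R28 (it has marker L): it has attribute S1.
By R32 (it is in category J1): it meets criterion E1.
By R35 (it has attribute S1, it is in category Q): it is stored cold.
By R38 (it is stored cold, it is in state T1): it is corrosive.
By R3 (it is tagged V1, it is light-sensitive): it meets criterion P.
By R5 (it meets criterion E1, it is tagged W): it meets criterion P1.
By R34 (it meets criterion P1): it requires PPE level 3.
By R25 (it requires PPE level 3, it meets criterion P): it is tagged G.
By R4 (it is tagged G): it meets criterion A.
By R15 (it meets criterion A, it is corrosive): it has attribute C.

Yes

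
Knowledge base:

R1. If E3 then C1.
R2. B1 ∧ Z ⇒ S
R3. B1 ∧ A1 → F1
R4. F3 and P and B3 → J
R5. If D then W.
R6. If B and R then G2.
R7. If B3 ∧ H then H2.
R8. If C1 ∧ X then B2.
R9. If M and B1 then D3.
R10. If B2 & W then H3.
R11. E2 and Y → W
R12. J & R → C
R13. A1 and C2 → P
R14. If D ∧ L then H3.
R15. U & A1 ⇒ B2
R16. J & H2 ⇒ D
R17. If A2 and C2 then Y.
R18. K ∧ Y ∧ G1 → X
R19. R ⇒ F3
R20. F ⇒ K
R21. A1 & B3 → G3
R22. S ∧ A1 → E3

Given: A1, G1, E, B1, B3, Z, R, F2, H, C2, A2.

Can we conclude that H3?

Forward chaining from the given facts derives: S, F1, H2, P, Y, F3, G3, E3, C1, J, C, D, W.
Rules concluding H3: R10 needs B2; R14 needs L — none of these are established.

No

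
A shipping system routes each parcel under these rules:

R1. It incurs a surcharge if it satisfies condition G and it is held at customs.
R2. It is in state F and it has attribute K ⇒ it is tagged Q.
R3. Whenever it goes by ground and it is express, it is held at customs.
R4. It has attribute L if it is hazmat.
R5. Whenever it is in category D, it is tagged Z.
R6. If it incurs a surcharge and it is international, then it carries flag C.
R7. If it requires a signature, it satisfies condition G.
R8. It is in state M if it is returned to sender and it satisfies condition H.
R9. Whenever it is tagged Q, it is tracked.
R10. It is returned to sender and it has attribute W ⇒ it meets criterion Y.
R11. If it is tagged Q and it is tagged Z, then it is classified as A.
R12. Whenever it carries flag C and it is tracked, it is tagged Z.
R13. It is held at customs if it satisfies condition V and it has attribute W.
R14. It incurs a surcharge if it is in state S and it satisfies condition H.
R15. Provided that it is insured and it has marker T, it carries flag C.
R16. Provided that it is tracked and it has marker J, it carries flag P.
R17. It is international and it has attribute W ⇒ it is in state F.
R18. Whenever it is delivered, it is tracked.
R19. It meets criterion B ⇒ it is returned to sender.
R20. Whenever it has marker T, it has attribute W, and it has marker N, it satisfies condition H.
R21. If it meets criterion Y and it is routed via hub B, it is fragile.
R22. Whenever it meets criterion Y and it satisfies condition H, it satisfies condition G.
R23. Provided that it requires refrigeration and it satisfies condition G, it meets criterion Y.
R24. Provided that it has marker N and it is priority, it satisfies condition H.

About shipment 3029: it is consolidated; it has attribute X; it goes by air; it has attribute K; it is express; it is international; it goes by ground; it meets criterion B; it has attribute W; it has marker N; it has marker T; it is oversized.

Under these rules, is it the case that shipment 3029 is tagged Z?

Yes

By R3 (it goes by ground, it is express): it is held at customs.
By R17 (it is international, it has attribute W): it is in state F.
By R19 (it meets criterion B): it is returned to sender.
By R20 (it has marker T, it has attribute W, it has marker N): it satisfies condition H.
By R2 (it is in state F, it has attribute K): it is tagged Q.
By R9 (it is tagged Q): it is tracked.
By R10 (it is returned to sender, it has attribute W): it meets criterion Y.
By R22 (it meets criterion Y, it satisfies condition H): it satisfies condition G.
By R1 (it satisfies condition G, it is held at customs): it incurs a surcharge.
By R6 (it incurs a surcharge, it is international): it carries flag C.
By R12 (it carries flag C, it is tracked): it is tagged Z.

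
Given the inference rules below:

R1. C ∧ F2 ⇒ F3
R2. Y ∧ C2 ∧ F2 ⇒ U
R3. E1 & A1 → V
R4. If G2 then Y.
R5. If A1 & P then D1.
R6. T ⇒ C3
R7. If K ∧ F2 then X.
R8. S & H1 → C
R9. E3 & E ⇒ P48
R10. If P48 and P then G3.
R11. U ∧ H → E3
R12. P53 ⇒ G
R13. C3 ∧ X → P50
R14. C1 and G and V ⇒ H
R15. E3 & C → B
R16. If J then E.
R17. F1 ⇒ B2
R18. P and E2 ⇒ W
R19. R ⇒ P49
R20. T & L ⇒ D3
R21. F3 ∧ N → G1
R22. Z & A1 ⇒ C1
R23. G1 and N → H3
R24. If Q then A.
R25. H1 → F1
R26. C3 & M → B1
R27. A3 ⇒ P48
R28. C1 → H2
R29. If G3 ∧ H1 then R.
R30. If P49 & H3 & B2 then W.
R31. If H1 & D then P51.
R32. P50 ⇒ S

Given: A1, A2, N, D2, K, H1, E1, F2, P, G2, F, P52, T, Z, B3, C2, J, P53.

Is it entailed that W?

Yes

V  (by R3: E1, A1)
Y  (by R4: G2)
C3  (by R6: T)
X  (by R7: K, F2)
G  (by R12: P53)
P50  (by R13: C3, X)
E  (by R16: J)
C1  (by R22: Z, A1)
F1  (by R25: H1)
S  (by R32: P50)
U  (by R2: Y, C2, F2)
C  (by R8: S, H1)
H  (by R14: C1, G, V)
B2  (by R17: F1)
F3  (by R1: C, F2)
E3  (by R11: U, H)
G1  (by R21: F3, N)
H3  (by R23: G1, N)
P48  (by R9: E3, E)
G3  (by R10: P48, P)
R  (by R29: G3, H1)
P49  (by R19: R)
W  (by R30: P49, H3, B2)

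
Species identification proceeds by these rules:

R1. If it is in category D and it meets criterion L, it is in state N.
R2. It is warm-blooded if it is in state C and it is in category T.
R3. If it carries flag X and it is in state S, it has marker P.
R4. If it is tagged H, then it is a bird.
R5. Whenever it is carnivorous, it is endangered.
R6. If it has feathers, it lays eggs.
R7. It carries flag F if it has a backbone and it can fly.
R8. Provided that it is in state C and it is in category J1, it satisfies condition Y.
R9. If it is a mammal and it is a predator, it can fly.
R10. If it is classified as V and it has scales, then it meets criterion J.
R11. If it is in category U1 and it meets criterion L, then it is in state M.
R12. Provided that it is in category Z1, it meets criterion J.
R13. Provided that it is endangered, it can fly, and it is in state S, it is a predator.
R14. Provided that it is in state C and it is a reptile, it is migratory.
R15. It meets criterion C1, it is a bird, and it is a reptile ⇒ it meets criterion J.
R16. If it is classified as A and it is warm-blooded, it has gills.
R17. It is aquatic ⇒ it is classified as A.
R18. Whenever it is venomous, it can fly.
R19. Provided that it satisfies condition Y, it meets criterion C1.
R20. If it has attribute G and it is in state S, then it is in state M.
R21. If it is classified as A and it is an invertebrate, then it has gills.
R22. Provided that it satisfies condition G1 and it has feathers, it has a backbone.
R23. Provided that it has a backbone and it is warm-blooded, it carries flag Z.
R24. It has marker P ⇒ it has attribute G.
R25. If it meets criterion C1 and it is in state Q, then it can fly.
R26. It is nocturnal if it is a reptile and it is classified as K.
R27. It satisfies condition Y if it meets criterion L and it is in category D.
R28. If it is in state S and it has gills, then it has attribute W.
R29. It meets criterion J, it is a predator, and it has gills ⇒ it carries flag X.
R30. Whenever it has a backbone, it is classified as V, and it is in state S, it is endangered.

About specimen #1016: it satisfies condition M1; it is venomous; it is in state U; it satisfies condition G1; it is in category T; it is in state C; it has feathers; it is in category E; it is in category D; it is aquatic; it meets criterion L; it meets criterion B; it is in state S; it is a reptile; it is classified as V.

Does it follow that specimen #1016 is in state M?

No

Forward chaining from the given facts derives: is in state N, is warm-blooded, lays eggs, is migratory, is classified as A, can fly, has a backbone, carries flag Z, satisfies condition Y, is endangered, carries flag F, is a predator, has gills, meets criterion C1, has attribute W.
Rules concluding "it is in state M": R11 needs "it is in category U1"; R20 needs "it has attribute G" — none of these are established.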